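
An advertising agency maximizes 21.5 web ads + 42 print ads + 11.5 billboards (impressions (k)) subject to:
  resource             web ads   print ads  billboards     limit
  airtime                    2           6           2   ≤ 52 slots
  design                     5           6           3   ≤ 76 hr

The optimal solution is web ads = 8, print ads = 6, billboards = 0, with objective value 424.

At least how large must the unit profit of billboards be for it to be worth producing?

At the optimum: airtime uses 52 of 52 (binding); design uses 76 of 76 (binding).
Dual feasibility on the basic columns requires 2·y_airtime + 5·y_design = 21.5, 6·y_airtime + 6·y_design = 42.
→ y_airtime = 4.5 and y_design = 2.5.
billboards enters the basis when its profit ≥ yᵀa₃ = 4.5·2 + 2.5·3 = 16.5.

16.5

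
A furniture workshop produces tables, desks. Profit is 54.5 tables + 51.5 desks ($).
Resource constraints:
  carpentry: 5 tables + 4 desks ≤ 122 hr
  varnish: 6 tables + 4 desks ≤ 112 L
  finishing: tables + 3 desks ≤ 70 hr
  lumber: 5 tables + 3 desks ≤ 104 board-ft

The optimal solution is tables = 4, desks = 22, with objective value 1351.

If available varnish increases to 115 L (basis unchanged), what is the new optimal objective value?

Binding: varnish and finishing. Non-binding: carpentry (14 unused), lumber (18 unused).
By complementary slackness, y = 0 for the non-binding constraints.
The binding rows give the dual system: 6·y_varnish + 1·y_finishing = 54.5 and 4·y_varnish + 3·y_finishing = 51.5.
→ y_varnish = 8 and y_finishing = 6.5.
Δz = y_varnish·Δb = 8 × (3) = 24, so new z* = 1351 + 24 = 1375.

1375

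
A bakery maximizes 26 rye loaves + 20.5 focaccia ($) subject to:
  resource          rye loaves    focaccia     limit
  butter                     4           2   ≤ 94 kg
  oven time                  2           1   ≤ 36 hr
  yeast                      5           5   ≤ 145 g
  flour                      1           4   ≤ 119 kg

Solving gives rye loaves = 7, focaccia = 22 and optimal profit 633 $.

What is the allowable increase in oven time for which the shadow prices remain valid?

11

Binding constraints: oven time, yeast. The basis is B = [[2,1],[5,5]] with det 5.
Per unit increase in oven time, x* moves by d = (1, -1).
The basis stays optimal until butter becomes binding; allowable increase = 11 hr.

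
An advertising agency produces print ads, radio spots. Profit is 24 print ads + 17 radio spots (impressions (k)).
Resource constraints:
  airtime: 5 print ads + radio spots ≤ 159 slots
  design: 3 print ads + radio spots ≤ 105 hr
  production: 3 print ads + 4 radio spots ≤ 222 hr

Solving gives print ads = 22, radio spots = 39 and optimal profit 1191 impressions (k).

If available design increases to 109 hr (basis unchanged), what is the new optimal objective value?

1211

At the optimum: airtime uses 149 of 159 (slack = 10); design uses 105 of 105 (binding); production uses 222 of 222 (binding).
Since airtime is not tight, its dual is 0.
The binding rows give the dual system: 3·y_design + 3·y_production = 24 and 1·y_design + 4·y_production = 17.
→ y_design = 5 and y_production = 3.
Δz = y_design·Δb = 5 × (4) = 20, so new z* = 1191 + 20 = 1211.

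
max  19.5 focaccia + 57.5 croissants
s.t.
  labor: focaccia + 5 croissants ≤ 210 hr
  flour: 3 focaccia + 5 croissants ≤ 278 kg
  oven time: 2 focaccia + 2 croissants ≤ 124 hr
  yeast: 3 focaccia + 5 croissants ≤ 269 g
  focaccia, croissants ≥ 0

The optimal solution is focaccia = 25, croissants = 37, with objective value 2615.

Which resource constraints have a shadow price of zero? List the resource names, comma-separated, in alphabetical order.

labor: 210/210 (binding)
flour: 260/278 (slack 18)
oven time: 124/124 (binding)
yeast: 260/269 (slack 9)
By complementary slackness, a constraint with positive slack has shadow price 0 → flour, yeast.

flour, yeast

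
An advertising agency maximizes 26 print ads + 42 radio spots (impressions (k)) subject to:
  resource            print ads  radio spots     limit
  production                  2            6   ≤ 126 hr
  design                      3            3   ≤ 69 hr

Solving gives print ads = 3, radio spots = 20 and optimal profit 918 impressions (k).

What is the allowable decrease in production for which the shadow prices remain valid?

80

Binding constraints: production, design. The basis is B = [[2,6],[3,3]] with det -12.
Per unit decrease in production, x* moves by d = (0.25, -0.25).
The basis stays optimal until radio spots reaches 0; allowable decrease = 80 hr.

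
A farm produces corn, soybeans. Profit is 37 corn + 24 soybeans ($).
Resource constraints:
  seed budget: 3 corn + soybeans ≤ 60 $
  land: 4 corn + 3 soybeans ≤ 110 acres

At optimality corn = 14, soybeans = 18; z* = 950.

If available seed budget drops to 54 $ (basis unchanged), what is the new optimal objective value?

932

At the optimum: seed budget uses 60 of 60 (binding); land uses 110 of 110 (binding).
The binding rows give the dual system: 3·y_seed budget + 4·y_land = 37 and 1·y_seed budget + 3·y_land = 24.
This yields shadow prices y_seed budget = 3, y_land = 7.
Δz = y_seed budget·Δb = 3 × (-6) = -18, so new z* = 950 − 18 = 932.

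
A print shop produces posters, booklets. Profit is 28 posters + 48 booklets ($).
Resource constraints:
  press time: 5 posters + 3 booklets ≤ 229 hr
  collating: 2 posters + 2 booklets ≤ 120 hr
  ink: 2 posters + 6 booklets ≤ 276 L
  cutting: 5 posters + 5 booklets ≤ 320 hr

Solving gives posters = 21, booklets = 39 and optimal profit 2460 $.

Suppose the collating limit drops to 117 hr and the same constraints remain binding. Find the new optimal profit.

2433

At the optimum: press time uses 222 of 229 (slack = 7); collating uses 120 of 120 (binding); ink uses 276 of 276 (binding); cutting uses 300 of 320 (slack = 20).
Slack constraints have shadow price 0 (complementary slackness).
The binding rows give the dual system: 2·y_collating + 2·y_ink = 28 and 2·y_collating + 6·y_ink = 48.
→ y_collating = 9 and y_ink = 5.
Δz = y_collating·Δb = 9 × (-3) = -27, so new z* = 2460 − 27 = 2433.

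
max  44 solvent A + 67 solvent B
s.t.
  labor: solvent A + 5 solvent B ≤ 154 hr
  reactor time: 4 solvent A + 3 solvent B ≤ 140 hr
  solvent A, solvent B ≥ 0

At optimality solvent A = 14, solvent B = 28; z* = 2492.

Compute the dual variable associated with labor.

At the optimum: labor uses 154 of 154 (binding); reactor time uses 140 of 140 (binding).
Dual feasibility on the basic columns requires 1·y_labor + 4·y_reactor time = 44, 5·y_labor + 3·y_reactor time = 67.
This yields shadow prices y_labor = 8, y_reactor time = 9.
Shadow price of labor = 8.

8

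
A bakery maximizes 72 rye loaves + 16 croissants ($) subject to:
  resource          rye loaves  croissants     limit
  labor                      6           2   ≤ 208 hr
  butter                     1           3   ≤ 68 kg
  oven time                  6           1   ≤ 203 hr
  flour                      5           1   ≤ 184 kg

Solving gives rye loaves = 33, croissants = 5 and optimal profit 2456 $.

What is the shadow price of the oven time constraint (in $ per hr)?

8

Check each constraint at x*: labor 208/208 (tight); butter 48/68 (slack 20); oven time 203/203 (tight); flour 170/184 (slack 14).
Since butter, flour are not tight, their duals are 0.
Dual feasibility on the basic columns requires 6·y_labor + 6·y_oven time = 72, 2·y_labor + 1·y_oven time = 16.
→ y_labor = 4 and y_oven time = 8.
Shadow price of oven time = 8.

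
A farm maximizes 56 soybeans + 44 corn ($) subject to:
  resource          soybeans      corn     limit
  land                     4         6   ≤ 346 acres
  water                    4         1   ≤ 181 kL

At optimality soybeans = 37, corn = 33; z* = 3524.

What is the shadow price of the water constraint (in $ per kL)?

8

Both land and water are binding at x*.
Dual feasibility on the basic columns requires 4·y_land + 4·y_water = 56, 6·y_land + 1·y_water = 44.
This yields shadow prices y_land = 6, y_water = 8.
Shadow price of water = 8.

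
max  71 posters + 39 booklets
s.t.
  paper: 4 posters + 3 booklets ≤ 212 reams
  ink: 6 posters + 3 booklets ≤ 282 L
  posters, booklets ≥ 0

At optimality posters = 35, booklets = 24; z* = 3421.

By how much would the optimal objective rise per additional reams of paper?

At the optimum: paper uses 212 of 212 (binding); ink uses 282 of 282 (binding).
Dual feasibility on the basic columns requires 4·y_paper + 6·y_ink = 71, 3·y_paper + 3·y_ink = 39.
Solving: y_paper = 3.5, y_ink = 9.5.
Shadow price of paper = 3.5.

3.5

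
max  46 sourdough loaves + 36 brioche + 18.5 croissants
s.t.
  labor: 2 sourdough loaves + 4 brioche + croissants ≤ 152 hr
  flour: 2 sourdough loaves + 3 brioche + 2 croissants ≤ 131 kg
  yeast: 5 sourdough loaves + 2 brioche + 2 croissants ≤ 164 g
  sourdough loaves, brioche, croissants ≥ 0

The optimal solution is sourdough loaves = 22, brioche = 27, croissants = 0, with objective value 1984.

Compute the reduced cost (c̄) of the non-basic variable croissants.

Binding: labor and yeast. Non-binding: flour (6 unused).
Since flour is not tight, its dual is 0.
The binding rows give the dual system: 2·y_labor + 5·y_yeast = 46 and 4·y_labor + 2·y_yeast = 36.
Solving: y_labor = 5.5, y_yeast = 7.
Reduced cost of croissants: c₃ − yᵀa₃ = 18.5 − (5.5·1 + 7·2) = 18.5 − 19.5 = -1.

-1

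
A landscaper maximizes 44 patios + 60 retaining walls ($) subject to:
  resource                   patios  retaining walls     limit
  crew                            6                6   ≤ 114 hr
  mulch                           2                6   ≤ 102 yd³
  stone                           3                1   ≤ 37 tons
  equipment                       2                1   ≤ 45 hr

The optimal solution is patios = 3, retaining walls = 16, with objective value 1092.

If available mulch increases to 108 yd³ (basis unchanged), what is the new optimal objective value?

1116

At the optimum: crew uses 114 of 114 (binding); mulch uses 102 of 102 (binding); stone uses 25 of 37 (slack = 12); equipment uses 22 of 45 (slack = 23).
Since stone, equipment are not tight, their duals are 0.
The binding rows give the dual system: 6·y_crew + 2·y_mulch = 44 and 6·y_crew + 6·y_mulch = 60.
→ y_crew = 6 and y_mulch = 4.
Δz = y_mulch·Δb = 4 × (6) = 24, so new z* = 1092 + 24 = 1116.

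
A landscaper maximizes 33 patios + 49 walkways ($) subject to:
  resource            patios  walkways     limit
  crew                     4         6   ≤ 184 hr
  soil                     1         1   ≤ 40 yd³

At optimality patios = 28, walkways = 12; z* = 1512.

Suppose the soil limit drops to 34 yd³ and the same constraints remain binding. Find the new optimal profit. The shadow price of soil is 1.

1506

Δb = -6, so new z* = 1512 + (1)·(-6) = 1512 − 6 = 1506.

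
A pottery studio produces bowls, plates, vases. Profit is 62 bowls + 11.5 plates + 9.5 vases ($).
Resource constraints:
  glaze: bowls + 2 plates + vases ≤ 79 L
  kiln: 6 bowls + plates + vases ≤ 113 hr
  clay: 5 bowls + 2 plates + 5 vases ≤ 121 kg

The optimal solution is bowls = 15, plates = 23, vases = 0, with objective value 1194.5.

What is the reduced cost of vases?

-5

Binding: kiln and clay. Non-binding: glaze (18 unused).
By complementary slackness, y = 0 for the non-binding constraint.
Dual feasibility on the basic columns requires 6·y_kiln + 5·y_clay = 62, 1·y_kiln + 2·y_clay = 11.5.
→ y_kiln = 9.5 and y_clay = 1.
Reduced cost of vases: c₃ − yᵀa₃ = 9.5 − (9.5·1 + 1·5) = 9.5 − 14.5 = -5.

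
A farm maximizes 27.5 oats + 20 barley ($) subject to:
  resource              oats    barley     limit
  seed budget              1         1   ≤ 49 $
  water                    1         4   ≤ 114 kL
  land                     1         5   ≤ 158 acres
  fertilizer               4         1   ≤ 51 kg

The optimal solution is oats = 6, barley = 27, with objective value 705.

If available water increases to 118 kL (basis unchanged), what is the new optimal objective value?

Binding: water and fertilizer. Non-binding: seed budget (16 unused), land (17 unused).
By complementary slackness, y = 0 for the non-binding constraints.
From A_Bᵀ y = c: 1·y_water + 4·y_fertilizer = 27.5; 4·y_water + 1·y_fertilizer = 20.
Solving: y_water = 3.5, y_fertilizer = 6.
Δz = y_water·Δb = 3.5 × (4) = 14, so new z* = 705 + 14 = 719.

719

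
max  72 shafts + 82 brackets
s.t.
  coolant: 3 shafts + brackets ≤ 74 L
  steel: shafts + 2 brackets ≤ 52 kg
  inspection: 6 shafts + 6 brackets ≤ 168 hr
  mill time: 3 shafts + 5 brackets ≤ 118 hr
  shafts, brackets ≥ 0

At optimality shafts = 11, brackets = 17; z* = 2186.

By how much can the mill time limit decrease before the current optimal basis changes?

24

Binding constraints: inspection, mill time. The basis is B = [[6,6],[3,5]] with det 12.
Per unit decrease in mill time, x* moves by d = (0.5, -0.5).
The basis stays optimal until coolant becomes binding; allowable decrease = 24 hr.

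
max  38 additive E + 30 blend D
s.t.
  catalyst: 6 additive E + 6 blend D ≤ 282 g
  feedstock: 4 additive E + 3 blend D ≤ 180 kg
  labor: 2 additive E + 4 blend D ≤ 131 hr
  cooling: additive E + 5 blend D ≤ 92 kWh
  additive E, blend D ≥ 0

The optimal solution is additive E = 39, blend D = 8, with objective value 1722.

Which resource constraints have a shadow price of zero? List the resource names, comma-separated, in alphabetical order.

cooling, labor

catalyst: 282/282 (binding)
feedstock: 180/180 (binding)
labor: 110/131 (slack 21)
cooling: 79/92 (slack 13)
By complementary slackness, a constraint with positive slack has shadow price 0 → cooling, labor.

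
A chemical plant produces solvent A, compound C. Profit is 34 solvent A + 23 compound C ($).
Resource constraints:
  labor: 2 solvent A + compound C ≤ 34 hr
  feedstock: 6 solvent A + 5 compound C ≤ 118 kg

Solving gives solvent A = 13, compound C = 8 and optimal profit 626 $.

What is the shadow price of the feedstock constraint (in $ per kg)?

3

Check each constraint at x*: labor 34/34 (tight); feedstock 118/118 (tight).
From A_Bᵀ y = c: 2·y_labor + 6·y_feedstock = 34; 1·y_labor + 5·y_feedstock = 23.
Solving: y_labor = 8, y_feedstock = 3.
Shadow price of feedstock = 3.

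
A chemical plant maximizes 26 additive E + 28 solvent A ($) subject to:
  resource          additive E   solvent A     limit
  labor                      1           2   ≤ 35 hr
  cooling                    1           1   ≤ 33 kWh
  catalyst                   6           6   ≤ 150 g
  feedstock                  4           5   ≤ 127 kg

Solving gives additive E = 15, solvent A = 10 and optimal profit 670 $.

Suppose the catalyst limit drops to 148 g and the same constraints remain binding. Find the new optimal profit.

662

Check each constraint at x*: labor 35/35 (tight); cooling 25/33 (slack 8); catalyst 150/150 (tight); feedstock 110/127 (slack 17).
By complementary slackness, y = 0 for the non-binding constraints.
Dual feasibility on the basic columns requires 1·y_labor + 6·y_catalyst = 26, 2·y_labor + 6·y_catalyst = 28.
Solving: y_labor = 2, y_catalyst = 4.
Δz = y_catalyst·Δb = 4 × (-2) = -8, so new z* = 670 − 8 = 662.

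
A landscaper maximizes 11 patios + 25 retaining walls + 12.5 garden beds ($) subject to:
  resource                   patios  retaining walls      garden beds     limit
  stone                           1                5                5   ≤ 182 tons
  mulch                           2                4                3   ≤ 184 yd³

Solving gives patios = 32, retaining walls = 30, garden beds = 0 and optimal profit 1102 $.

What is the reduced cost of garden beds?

Check each constraint at x*: stone 182/182 (tight); mulch 184/184 (tight).
Dual feasibility on the basic columns requires 1·y_stone + 2·y_mulch = 11, 5·y_stone + 4·y_mulch = 25.
→ y_stone = 1 and y_mulch = 5.
Reduced cost of garden beds: c₃ − yᵀa₃ = 12.5 − (1·5 + 5·3) = 12.5 − 20 = -7.5.

-7.5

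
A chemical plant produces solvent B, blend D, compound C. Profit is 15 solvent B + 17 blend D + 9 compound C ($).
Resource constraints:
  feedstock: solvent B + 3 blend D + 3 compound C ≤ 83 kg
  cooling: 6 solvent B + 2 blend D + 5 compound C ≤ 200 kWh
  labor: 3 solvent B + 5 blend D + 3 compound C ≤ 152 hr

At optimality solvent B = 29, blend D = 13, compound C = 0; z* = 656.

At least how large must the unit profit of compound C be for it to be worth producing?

14

Binding: cooling and labor. Non-binding: feedstock (15 unused).
Since feedstock is not tight, its dual is 0.
The binding rows give the dual system: 6·y_cooling + 3·y_labor = 15 and 2·y_cooling + 5·y_labor = 17.
This yields shadow prices y_cooling = 1, y_labor = 3.
compound C enters the basis when its profit ≥ yᵀa₃ = 1·5 + 3·3 = 14.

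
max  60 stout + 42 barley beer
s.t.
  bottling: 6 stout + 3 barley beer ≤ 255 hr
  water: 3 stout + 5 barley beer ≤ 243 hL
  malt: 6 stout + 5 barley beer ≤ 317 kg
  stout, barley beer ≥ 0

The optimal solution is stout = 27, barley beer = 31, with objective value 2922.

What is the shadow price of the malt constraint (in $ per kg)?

6

At the optimum: bottling uses 255 of 255 (binding); water uses 236 of 243 (slack = 7); malt uses 317 of 317 (binding).
Since water is not tight, its dual is 0.
From A_Bᵀ y = c: 6·y_bottling + 6·y_malt = 60; 3·y_bottling + 5·y_malt = 42.
Solving: y_bottling = 4, y_malt = 6.
Shadow price of malt = 6.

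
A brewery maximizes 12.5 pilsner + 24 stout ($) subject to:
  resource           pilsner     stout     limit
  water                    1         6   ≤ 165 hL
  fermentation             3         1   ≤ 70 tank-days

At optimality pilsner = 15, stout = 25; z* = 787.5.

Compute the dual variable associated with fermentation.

3

Both water and fermentation are binding at x*.
Dual feasibility on the basic columns requires 1·y_water + 3·y_fermentation = 12.5, 6·y_water + 1·y_fermentation = 24.
→ y_water = 3.5 and y_fermentation = 3.
Shadow price of fermentation = 3.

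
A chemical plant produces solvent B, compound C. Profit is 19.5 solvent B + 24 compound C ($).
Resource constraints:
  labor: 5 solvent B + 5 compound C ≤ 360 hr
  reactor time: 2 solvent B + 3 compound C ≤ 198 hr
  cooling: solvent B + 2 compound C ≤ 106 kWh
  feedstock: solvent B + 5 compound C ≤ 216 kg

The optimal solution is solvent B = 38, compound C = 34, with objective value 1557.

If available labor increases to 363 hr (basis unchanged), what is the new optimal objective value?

1566

Check each constraint at x*: labor 360/360 (tight); reactor time 178/198 (slack 20); cooling 106/106 (tight); feedstock 208/216 (slack 8).
Slack constraints have shadow price 0 (complementary slackness).
Dual feasibility on the basic columns requires 5·y_labor + 1·y_cooling = 19.5, 5·y_labor + 2·y_cooling = 24.
Solving: y_labor = 3, y_cooling = 4.5.
Δz = y_labor·Δb = 3 × (3) = 9, so new z* = 1557 + 9 = 1566.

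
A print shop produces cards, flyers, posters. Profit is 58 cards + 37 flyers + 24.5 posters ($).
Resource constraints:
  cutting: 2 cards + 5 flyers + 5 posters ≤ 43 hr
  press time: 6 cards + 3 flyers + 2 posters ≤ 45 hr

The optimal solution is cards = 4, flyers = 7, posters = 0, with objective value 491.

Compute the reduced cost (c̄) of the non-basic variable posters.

-3.5

At the optimum: cutting uses 43 of 43 (binding); press time uses 45 of 45 (binding).
From A_Bᵀ y = c: 2·y_cutting + 6·y_press time = 58; 5·y_cutting + 3·y_press time = 37.
Solving: y_cutting = 2, y_press time = 9.
Reduced cost of posters: c₃ − yᵀa₃ = 24.5 − (2·5 + 9·2) = 24.5 − 28 = -3.5.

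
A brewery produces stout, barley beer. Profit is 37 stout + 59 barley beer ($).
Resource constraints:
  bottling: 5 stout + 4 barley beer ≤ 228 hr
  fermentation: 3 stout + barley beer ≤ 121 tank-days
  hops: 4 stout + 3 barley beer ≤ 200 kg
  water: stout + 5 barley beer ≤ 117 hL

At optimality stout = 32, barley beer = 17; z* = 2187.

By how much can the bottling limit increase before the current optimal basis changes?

12

Binding constraints: bottling, water. The basis is B = [[5,4],[1,5]] with det 21.
Per unit increase in bottling, x* moves by d = (0.2381, -0.0476).
The basis stays optimal until fermentation becomes binding; allowable increase = 12 hr.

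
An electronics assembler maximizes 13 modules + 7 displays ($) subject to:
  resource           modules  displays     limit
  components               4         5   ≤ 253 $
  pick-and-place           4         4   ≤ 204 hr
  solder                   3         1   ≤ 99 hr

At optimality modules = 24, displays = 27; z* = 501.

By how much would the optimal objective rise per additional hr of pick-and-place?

Binding: pick-and-place and solder. Non-binding: components (22 unused).
Since components is not tight, its dual is 0.
The binding rows give the dual system: 4·y_pick-and-place + 3·y_solder = 13 and 4·y_pick-and-place + 1·y_solder = 7.
→ y_pick-and-place = 1 and y_solder = 3.
Shadow price of pick-and-place = 1.

1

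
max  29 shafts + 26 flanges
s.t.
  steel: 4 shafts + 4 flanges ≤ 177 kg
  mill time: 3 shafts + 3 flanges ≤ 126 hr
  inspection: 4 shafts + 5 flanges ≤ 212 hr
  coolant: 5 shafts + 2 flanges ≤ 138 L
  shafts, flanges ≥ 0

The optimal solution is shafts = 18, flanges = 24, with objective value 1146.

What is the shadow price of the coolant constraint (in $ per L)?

1

Binding: mill time and coolant. Non-binding: steel (9 unused), inspection (20 unused).
Slack constraints have shadow price 0 (complementary slackness).
From A_Bᵀ y = c: 3·y_mill time + 5·y_coolant = 29; 3·y_mill time + 2·y_coolant = 26.
→ y_mill time = 8 and y_coolant = 1.
Shadow price of coolant = 1.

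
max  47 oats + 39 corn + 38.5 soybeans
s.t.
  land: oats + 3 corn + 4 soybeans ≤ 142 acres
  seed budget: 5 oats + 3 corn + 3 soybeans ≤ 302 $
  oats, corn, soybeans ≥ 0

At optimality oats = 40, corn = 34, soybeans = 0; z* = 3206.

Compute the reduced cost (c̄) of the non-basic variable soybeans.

At the optimum: land uses 142 of 142 (binding); seed budget uses 302 of 302 (binding).
From A_Bᵀ y = c: 1·y_land + 5·y_seed budget = 47; 3·y_land + 3·y_seed budget = 39.
Solving: y_land = 4.5, y_seed budget = 8.5.
Reduced cost of soybeans: c₃ − yᵀa₃ = 38.5 − (4.5·4 + 8.5·3) = 38.5 − 43.5 = -5.

-5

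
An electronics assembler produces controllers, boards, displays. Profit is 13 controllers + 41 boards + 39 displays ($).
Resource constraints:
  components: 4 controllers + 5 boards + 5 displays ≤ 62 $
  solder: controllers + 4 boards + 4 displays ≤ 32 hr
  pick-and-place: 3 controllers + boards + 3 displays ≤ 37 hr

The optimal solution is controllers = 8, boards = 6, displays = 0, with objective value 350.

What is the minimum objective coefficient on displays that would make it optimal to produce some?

Binding: components and solder. Non-binding: pick-and-place (7 unused).
Slack constraints have shadow price 0 (complementary slackness).
From A_Bᵀ y = c: 4·y_components + 1·y_solder = 13; 5·y_components + 4·y_solder = 41.
→ y_components = 1 and y_solder = 9.
displays enters the basis when its profit ≥ yᵀa₃ = 1·5 + 9·4 = 41.

41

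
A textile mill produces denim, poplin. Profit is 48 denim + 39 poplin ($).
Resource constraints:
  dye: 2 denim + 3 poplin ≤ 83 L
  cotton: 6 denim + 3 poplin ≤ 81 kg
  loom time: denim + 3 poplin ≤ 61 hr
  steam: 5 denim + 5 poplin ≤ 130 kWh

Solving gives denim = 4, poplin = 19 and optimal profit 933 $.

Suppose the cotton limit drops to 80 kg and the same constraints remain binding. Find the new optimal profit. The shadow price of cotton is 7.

926

Δb = -1, so new z* = 933 + (7)·(-1) = 933 − 7 = 926.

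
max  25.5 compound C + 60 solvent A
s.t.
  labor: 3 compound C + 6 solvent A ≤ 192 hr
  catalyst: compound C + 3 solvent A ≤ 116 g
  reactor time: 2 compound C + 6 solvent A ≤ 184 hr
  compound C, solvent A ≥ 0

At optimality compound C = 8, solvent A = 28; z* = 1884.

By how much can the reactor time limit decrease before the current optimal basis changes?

56

Binding constraints: labor, reactor time. The basis is B = [[3,6],[2,6]] with det 6.
Per unit decrease in reactor time, x* moves by d = (1, -0.5).
The basis stays optimal until solvent A reaches 0; allowable decrease = 56 hr.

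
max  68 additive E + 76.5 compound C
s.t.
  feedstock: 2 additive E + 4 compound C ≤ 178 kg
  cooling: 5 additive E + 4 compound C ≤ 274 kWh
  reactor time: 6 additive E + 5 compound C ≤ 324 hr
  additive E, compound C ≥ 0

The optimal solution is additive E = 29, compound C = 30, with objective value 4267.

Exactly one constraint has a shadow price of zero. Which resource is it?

cooling

feedstock: 178/178 (binding)
cooling: 265/274 (slack 9)
reactor time: 324/324 (binding)
By complementary slackness, a constraint with positive slack has shadow price 0 → cooling.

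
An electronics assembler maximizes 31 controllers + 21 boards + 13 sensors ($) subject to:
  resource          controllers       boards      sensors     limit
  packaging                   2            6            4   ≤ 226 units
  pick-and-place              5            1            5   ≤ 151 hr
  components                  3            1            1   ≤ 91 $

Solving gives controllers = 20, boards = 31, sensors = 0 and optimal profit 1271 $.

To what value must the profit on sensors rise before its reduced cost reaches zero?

17

At the optimum: packaging uses 226 of 226 (binding); pick-and-place uses 131 of 151 (slack = 20); components uses 91 of 91 (binding).
Since pick-and-place is not tight, its dual is 0.
Dual feasibility on the basic columns requires 2·y_packaging + 3·y_components = 31, 6·y_packaging + 1·y_components = 21.
Solving: y_packaging = 2, y_components = 9.
sensors enters the basis when its profit ≥ yᵀa₃ = 2·4 + 9·1 = 17.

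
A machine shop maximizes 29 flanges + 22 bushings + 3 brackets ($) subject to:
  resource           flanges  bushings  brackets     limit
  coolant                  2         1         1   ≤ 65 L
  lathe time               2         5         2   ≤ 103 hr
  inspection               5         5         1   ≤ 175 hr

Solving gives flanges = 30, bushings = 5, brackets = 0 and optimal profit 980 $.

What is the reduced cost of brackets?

Check each constraint at x*: coolant 65/65 (tight); lathe time 85/103 (slack 18); inspection 175/175 (tight).
Slack constraints have shadow price 0 (complementary slackness).
The binding rows give the dual system: 2·y_coolant + 5·y_inspection = 29 and 1·y_coolant + 5·y_inspection = 22.
This yields shadow prices y_coolant = 7, y_inspection = 3.
Reduced cost of brackets: c₃ − yᵀa₃ = 3 − (7·1 + 3·1) = 3 − 10 = -7.

-7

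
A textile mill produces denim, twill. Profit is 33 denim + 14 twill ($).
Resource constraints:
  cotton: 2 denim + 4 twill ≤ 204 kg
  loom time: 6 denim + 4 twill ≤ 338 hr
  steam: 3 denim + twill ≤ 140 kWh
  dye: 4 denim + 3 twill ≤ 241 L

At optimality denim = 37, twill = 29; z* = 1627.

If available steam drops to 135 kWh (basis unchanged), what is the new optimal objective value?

Binding: loom time and steam. Non-binding: cotton (14 unused), dye (6 unused).
Since cotton, dye are not tight, their duals are 0.
From A_Bᵀ y = c: 6·y_loom time + 3·y_steam = 33; 4·y_loom time + 1·y_steam = 14.
→ y_loom time = 1.5 and y_steam = 8.
Δz = y_steam·Δb = 8 × (-5) = -40, so new z* = 1627 − 40 = 1587.

1587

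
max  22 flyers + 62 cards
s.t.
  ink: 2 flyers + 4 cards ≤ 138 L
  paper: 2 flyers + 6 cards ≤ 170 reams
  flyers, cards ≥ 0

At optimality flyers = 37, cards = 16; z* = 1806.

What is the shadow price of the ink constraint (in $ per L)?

2

Both ink and paper are binding at x*.
From A_Bᵀ y = c: 2·y_ink + 2·y_paper = 22; 4·y_ink + 6·y_paper = 62.
→ y_ink = 2 and y_paper = 9.
Shadow price of ink = 2.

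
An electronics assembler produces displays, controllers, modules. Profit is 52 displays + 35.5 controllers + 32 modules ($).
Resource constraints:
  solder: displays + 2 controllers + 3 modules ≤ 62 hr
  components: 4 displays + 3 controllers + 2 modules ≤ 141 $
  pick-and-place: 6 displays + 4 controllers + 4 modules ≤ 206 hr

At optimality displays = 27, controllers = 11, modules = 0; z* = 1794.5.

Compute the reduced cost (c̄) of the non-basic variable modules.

Check each constraint at x*: solder 49/62 (slack 13); components 141/141 (tight); pick-and-place 206/206 (tight).
Since solder is not tight, its dual is 0.
From A_Bᵀ y = c: 4·y_components + 6·y_pick-and-place = 52; 3·y_components + 4·y_pick-and-place = 35.5.
This yields shadow prices y_components = 2.5, y_pick-and-place = 7.
Reduced cost of modules: c₃ − yᵀa₃ = 32 − (2.5·2 + 7·4) = 32 − 33 = -1.

-1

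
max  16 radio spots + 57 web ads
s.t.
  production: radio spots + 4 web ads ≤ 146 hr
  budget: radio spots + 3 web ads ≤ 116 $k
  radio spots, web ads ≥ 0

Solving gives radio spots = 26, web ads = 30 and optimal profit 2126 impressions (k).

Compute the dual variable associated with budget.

7

Both production and budget are binding at x*.
Dual feasibility on the basic columns requires 1·y_production + 1·y_budget = 16, 4·y_production + 3·y_budget = 57.
→ y_production = 9 and y_budget = 7.
Shadow price of budget = 7.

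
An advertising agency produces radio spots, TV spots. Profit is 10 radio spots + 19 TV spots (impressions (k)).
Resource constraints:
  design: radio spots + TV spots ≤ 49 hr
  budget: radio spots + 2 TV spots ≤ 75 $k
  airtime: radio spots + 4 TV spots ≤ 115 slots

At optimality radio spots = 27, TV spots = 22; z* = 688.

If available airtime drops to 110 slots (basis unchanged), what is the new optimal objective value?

At the optimum: design uses 49 of 49 (binding); budget uses 71 of 75 (slack = 4); airtime uses 115 of 115 (binding).
By complementary slackness, y = 0 for the non-binding constraint.
The binding rows give the dual system: 1·y_design + 1·y_airtime = 10 and 1·y_design + 4·y_airtime = 19.
→ y_design = 7 and y_airtime = 3.
Δz = y_airtime·Δb = 3 × (-5) = -15, so new z* = 688 − 15 = 673.

673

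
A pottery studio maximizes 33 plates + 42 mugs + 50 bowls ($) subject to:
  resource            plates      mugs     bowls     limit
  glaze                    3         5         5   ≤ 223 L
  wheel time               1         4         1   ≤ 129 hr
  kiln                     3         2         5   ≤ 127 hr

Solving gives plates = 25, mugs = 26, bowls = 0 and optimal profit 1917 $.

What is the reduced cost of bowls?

Binding: wheel time and kiln. Non-binding: glaze (18 unused).
Slack constraints have shadow price 0 (complementary slackness).
From A_Bᵀ y = c: 1·y_wheel time + 3·y_kiln = 33; 4·y_wheel time + 2·y_kiln = 42.
Solving: y_wheel time = 6, y_kiln = 9.
Reduced cost of bowls: c₃ − yᵀa₃ = 50 − (6·1 + 9·5) = 50 − 51 = -1.

-1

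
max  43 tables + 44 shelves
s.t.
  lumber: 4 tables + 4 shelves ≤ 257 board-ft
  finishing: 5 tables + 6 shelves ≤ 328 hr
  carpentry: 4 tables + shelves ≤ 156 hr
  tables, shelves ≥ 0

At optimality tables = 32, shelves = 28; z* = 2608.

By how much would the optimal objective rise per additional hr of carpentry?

2

Binding: finishing and carpentry. Non-binding: lumber (17 unused).
Slack constraints have shadow price 0 (complementary slackness).
The binding rows give the dual system: 5·y_finishing + 4·y_carpentry = 43 and 6·y_finishing + 1·y_carpentry = 44.
This yields shadow prices y_finishing = 7, y_carpentry = 2.
Shadow price of carpentry = 2.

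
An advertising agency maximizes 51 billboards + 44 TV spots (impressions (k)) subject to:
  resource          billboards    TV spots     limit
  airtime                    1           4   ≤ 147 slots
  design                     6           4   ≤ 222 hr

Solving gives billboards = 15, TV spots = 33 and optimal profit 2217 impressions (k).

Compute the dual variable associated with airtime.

Both airtime and design are binding at x*.
The binding rows give the dual system: 1·y_airtime + 6·y_design = 51 and 4·y_airtime + 4·y_design = 44.
Solving: y_airtime = 3, y_design = 8.
Shadow price of airtime = 3.

3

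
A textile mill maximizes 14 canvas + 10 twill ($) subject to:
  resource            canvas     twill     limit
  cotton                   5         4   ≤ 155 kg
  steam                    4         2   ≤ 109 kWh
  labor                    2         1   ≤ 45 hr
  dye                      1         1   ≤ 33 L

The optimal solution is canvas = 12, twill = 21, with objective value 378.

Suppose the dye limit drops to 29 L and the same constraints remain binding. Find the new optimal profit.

Check each constraint at x*: cotton 144/155 (slack 11); steam 90/109 (slack 19); labor 45/45 (tight); dye 33/33 (tight).
Slack constraints have shadow price 0 (complementary slackness).
The binding rows give the dual system: 2·y_labor + 1·y_dye = 14 and 1·y_labor + 1·y_dye = 10.
Solving: y_labor = 4, y_dye = 6.
Δz = y_dye·Δb = 6 × (-4) = -24, so new z* = 378 − 24 = 354.

354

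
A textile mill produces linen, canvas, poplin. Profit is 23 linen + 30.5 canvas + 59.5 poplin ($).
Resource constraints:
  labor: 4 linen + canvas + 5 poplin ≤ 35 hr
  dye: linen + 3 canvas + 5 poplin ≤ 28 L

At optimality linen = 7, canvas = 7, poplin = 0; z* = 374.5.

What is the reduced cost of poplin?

-3

At the optimum: labor uses 35 of 35 (binding); dye uses 28 of 28 (binding).
From A_Bᵀ y = c: 4·y_labor + 1·y_dye = 23; 1·y_labor + 3·y_dye = 30.5.
This yields shadow prices y_labor = 3.5, y_dye = 9.
Reduced cost of poplin: c₃ − yᵀa₃ = 59.5 − (3.5·5 + 9·5) = 59.5 − 62.5 = -3.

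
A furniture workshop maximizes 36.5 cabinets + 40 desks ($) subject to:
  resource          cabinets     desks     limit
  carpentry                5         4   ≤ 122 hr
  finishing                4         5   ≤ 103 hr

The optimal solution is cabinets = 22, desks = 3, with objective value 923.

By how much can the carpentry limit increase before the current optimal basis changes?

Binding constraints: carpentry, finishing. The basis is B = [[5,4],[4,5]] with det 9.
Per unit increase in carpentry, x* moves by d = (0.5556, -0.4444).
The basis stays optimal until desks reaches 0; allowable increase = 6.75 hr.

6.75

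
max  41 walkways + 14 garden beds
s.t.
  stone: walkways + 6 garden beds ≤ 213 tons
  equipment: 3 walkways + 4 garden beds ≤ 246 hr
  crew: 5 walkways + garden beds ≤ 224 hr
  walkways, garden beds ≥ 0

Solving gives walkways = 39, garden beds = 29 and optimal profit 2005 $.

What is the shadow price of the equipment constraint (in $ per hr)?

Binding: stone and crew. Non-binding: equipment (13 unused).
By complementary slackness, y = 0 for the non-binding constraint.
The binding rows give the dual system: 1·y_stone + 5·y_crew = 41 and 6·y_stone + 1·y_crew = 14.
This yields shadow prices y_stone = 1, y_crew = 8.
Shadow price of equipment = 0.

0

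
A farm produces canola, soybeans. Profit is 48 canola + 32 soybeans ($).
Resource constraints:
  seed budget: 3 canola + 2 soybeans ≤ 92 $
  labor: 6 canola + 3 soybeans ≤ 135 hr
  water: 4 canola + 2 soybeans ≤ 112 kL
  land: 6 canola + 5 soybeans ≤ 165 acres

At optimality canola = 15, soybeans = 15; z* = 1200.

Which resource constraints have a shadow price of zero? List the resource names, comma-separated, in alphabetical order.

seed budget: 75/92 (slack 17)
labor: 135/135 (binding)
water: 90/112 (slack 22)
land: 165/165 (binding)
By complementary slackness, a constraint with positive slack has shadow price 0 → seed budget, water.

seed budget, water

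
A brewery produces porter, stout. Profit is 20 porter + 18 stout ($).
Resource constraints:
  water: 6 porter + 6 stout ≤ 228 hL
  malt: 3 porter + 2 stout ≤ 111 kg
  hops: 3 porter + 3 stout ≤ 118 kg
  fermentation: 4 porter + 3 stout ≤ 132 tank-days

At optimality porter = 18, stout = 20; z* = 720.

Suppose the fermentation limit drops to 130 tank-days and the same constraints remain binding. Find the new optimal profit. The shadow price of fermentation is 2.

716

Δb = -2, so new z* = 720 + (2)·(-2) = 720 − 4 = 716.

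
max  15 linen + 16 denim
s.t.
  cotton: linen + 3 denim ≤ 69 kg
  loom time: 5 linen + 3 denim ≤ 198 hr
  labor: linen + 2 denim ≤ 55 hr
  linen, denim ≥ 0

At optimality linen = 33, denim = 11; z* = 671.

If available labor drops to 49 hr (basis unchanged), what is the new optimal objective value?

At the optimum: cotton uses 66 of 69 (slack = 3); loom time uses 198 of 198 (binding); labor uses 55 of 55 (binding).
Slack constraints have shadow price 0 (complementary slackness).
The binding rows give the dual system: 5·y_loom time + 1·y_labor = 15 and 3·y_loom time + 2·y_labor = 16.
This yields shadow prices y_loom time = 2, y_labor = 5.
Δz = y_labor·Δb = 5 × (-6) = -30, so new z* = 671 − 30 = 641.

641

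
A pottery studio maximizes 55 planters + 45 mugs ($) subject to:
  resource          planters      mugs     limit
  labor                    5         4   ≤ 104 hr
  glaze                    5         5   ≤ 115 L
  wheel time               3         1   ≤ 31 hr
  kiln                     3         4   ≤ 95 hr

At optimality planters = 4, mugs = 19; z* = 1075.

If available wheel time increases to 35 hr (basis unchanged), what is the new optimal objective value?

1095

Binding: glaze and wheel time. Non-binding: labor (8 unused), kiln (7 unused).
By complementary slackness, y = 0 for the non-binding constraints.
The binding rows give the dual system: 5·y_glaze + 3·y_wheel time = 55 and 5·y_glaze + 1·y_wheel time = 45.
Solving: y_glaze = 8, y_wheel time = 5.
Δz = y_wheel time·Δb = 5 × (4) = 20, so new z* = 1075 + 20 = 1095.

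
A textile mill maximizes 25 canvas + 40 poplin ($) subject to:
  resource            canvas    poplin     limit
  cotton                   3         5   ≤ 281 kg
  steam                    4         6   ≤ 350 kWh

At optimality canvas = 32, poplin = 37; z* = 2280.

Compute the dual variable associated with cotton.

5

At the optimum: cotton uses 281 of 281 (binding); steam uses 350 of 350 (binding).
From A_Bᵀ y = c: 3·y_cotton + 4·y_steam = 25; 5·y_cotton + 6·y_steam = 40.
This yields shadow prices y_cotton = 5, y_steam = 2.5.
Shadow price of cotton = 5.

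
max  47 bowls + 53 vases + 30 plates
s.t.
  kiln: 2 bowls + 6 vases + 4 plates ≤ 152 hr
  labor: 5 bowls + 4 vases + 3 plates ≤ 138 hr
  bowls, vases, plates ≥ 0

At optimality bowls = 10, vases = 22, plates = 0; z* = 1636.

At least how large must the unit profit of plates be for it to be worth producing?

Both kiln and labor are binding at x*.
The binding rows give the dual system: 2·y_kiln + 5·y_labor = 47 and 6·y_kiln + 4·y_labor = 53.
This yields shadow prices y_kiln = 3.5, y_labor = 8.
plates enters the basis when its profit ≥ yᵀa₃ = 3.5·4 + 8·3 = 38.

38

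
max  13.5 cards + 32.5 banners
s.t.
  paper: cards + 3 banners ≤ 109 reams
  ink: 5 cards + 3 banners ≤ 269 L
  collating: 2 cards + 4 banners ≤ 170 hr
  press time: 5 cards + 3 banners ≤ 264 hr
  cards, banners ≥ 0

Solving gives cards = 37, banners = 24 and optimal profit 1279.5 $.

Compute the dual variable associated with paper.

5.5

Check each constraint at x*: paper 109/109 (tight); ink 257/269 (slack 12); collating 170/170 (tight); press time 257/264 (slack 7).
By complementary slackness, y = 0 for the non-binding constraints.
Dual feasibility on the basic columns requires 1·y_paper + 2·y_collating = 13.5, 3·y_paper + 4·y_collating = 32.5.
→ y_paper = 5.5 and y_collating = 4.
Shadow price of paper = 5.5.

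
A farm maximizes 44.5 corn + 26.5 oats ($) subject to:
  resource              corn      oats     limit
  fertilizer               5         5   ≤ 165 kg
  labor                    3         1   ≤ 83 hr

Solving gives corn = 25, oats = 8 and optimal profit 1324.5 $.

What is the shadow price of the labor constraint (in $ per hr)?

9

Both fertilizer and labor are binding at x*.
From A_Bᵀ y = c: 5·y_fertilizer + 3·y_labor = 44.5; 5·y_fertilizer + 1·y_labor = 26.5.
Solving: y_fertilizer = 3.5, y_labor = 9.
Shadow price of labor = 9.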